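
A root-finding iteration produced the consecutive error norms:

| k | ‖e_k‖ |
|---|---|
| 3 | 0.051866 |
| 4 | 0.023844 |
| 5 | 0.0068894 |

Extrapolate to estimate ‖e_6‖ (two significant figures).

9.5e-4

First estimate the order: p ≈ ln(‖e_5‖/‖e_4‖) / ln(‖e_4‖/‖e_3‖) = ln(0.0068894/0.023844)/ln(0.023844/0.051866) = ln(0.288936)/ln(0.459723) ≈ 1.5976.
Then ‖e_6‖ ≈ ‖e_5‖·(‖e_5‖/‖e_4‖)^p = 0.0068894·(0.288936)^1.5976 = 0.0068894·0.137587 ≈ 0.0009479.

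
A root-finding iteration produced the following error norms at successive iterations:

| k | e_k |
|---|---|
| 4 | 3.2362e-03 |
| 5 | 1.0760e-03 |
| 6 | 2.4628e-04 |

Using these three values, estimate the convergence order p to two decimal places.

p ≈ ln(e_6/e_5) / ln(e_5/e_4)
  = ln(2.4628e-04/1.0760e-03) / ln(1.0760e-03/3.2362e-03)
  = ln(0.228885) / ln(0.332489)
  = -1.47454 / -1.10115 ≈ 1.33909

1.34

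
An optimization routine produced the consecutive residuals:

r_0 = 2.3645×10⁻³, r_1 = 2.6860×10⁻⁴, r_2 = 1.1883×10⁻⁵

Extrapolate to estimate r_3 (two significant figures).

First estimate the order: p ≈ ln(r_2/r_1) / ln(r_1/r_0) = ln(1.1883×10⁻⁵/2.6860×10⁻⁴)/ln(2.6860×10⁻⁴/2.3645×10⁻³) = ln(0.0442405)/ln(0.113597) ≈ 1.4336.
Then r_3 ≈ r_2·(r_2/r_1)^p = 1.1883×10⁻⁵·(0.0442405)^1.4336 = 1.1883×10⁻⁵·0.0114458 ≈ 1.36e-07.

1.4e-7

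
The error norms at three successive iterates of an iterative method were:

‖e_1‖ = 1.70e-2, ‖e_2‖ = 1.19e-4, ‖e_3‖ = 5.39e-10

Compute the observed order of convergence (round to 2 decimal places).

p ≈ ln(‖e_3‖/‖e_2‖) / ln(‖e_2‖/‖e_1‖)
  = ln(5.39e-10/1.19e-4) / ln(1.19e-4/1.70e-2)
  = ln(4.52941e-06) / ln(0.007)
  = -12.30492 / -4.96185 ≈ 2.47991

2.48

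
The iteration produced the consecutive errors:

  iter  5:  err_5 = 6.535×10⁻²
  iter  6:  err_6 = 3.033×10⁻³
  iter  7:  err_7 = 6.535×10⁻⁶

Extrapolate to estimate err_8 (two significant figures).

First estimate the order: p ≈ ln(err_7/err_6) / ln(err_6/err_5) = ln(6.535×10⁻⁶/3.033×10⁻³)/ln(3.033×10⁻³/6.535×10⁻²) = ln(0.00215463)/ln(0.0464116) ≈ 1.9999.
Then err_8 ≈ err_7·(err_7/err_6)^p = 6.535×10⁻⁶·(0.00215463)^1.9999 = 6.535×10⁻⁶·4.64528e-06 ≈ 3.036e-11.

3.0e-11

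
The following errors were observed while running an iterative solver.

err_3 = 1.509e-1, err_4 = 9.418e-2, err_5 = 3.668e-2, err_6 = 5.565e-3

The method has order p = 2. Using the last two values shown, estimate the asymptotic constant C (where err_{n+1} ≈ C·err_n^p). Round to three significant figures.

4.14

C ≈ err_6 / err_5^2
  = 5.565e-3 / (3.668e-2)^2
  = 5.565e-3 / 0.00134542 ≈ 4.1362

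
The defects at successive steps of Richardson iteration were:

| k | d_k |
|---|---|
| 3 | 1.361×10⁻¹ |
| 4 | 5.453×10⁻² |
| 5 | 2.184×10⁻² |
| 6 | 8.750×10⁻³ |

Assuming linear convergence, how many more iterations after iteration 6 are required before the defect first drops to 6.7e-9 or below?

Rate ρ ≈ d_6/d_5 = 8.750×10⁻³/2.184×10⁻² = 0.4006.
After j more steps, d_{6+j} ≈ 8.750×10⁻³·ρ^j; need ρ^j ≤ 6.7e-9/8.750×10⁻³ = 7.65714e-07.
j ≥ ln(7.65714e-07)/ln(0.4006) = -14.0825/-0.91479 = 15.394.
So 16 more iterations are needed.

16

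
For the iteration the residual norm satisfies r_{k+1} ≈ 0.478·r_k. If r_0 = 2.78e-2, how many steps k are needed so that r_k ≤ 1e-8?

21

After k steps, r_k ≈ 2.78e-2·0.478^k.
Need 0.478^k ≤ 1e-8/2.78e-2 = 3.59712e-07.
k ≥ ln(3.59712e-07)/ln(0.478) = -14.8380/-0.73814 = 20.102.
Smallest integer k = 21.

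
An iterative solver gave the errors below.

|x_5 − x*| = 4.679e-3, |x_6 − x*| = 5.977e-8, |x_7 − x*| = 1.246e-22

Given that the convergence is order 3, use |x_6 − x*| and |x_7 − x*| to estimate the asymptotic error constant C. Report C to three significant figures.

0.584

C ≈ |x_7 − x*| / |x_6 − x*|^3
  = 1.246e-22 / (5.977e-8)^3
  = 1.246e-22 / 2.13526e-22 ≈ 0.58354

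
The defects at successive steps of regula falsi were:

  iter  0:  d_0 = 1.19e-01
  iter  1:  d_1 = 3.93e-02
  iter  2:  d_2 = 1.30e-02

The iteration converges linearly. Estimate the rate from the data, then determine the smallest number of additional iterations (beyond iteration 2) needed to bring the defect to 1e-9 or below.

Rate ρ ≈ d_2/d_1 = 1.30e-02/3.93e-02 = 0.3308.
After j more steps, d_{2+j} ≈ 1.30e-02·ρ^j; need ρ^j ≤ 1e-9/1.30e-02 = 7.69231e-08.
j ≥ ln(7.69231e-08)/ln(0.3308) = -16.3805/-1.10624 = 14.807.
So 15 more iterations are needed.

15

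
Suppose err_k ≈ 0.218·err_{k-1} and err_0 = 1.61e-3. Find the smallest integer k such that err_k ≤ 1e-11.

13

After k steps, err_k ≈ 1.61e-3·0.218^k.
Need 0.218^k ≤ 1e-11/1.61e-3 = 6.21118e-09.
k ≥ ln(6.21118e-09)/ln(0.218) = -18.8969/-1.52326 = 12.406.
Smallest integer k = 13.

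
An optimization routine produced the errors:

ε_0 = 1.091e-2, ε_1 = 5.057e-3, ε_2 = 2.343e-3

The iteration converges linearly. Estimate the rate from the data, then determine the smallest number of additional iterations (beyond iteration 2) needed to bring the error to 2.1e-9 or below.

19

Rate ρ ≈ ε_2/ε_1 = 2.343e-3/5.057e-3 = 0.4633.
After j more steps, ε_{2+j} ≈ 2.343e-3·ρ^j; need ρ^j ≤ 2.1e-9/2.343e-3 = 8.96287e-07.
j ≥ ln(8.96287e-07)/ln(0.4633) = -13.9250/-0.76938 = 18.099.
So 19 more iterations are needed.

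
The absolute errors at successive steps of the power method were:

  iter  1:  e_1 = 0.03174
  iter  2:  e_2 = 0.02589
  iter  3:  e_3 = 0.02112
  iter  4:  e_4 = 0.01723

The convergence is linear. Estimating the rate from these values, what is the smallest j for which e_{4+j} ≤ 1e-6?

Rate ρ ≈ e_4/e_3 = 0.01723/0.02112 = 0.8158.
After j more steps, e_{4+j} ≈ 0.01723·ρ^j; need ρ^j ≤ 1e-6/0.01723 = 5.80383e-05.
j ≥ ln(5.80383e-05)/ln(0.8158) = -9.7544/-0.20359 = 47.912.
So 48 more iterations are needed.

48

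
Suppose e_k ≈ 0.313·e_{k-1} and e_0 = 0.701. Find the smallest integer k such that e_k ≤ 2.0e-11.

21

After k steps, e_k ≈ 0.701·0.313^k.
Need 0.313^k ≤ 2.0e-11/0.701 = 2.85307e-11.
k ≥ ln(2.85307e-11)/ln(0.313) = -24.2800/-1.16155 = 20.903.
Smallest integer k = 21.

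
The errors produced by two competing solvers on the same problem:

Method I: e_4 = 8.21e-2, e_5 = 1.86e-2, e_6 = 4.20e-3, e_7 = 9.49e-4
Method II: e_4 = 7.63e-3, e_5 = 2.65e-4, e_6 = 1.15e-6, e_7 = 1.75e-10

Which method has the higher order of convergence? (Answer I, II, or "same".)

Method I: p ≈ ln(9.49e-4/4.20e-3)/ln(4.20e-3/1.86e-2) ≈ 1.00.
Method II: p ≈ ln(1.75e-10/1.15e-6)/ln(1.15e-6/2.65e-4) ≈ 1.62.
Method II has the higher order (≈1.6 vs ≈1.0).

II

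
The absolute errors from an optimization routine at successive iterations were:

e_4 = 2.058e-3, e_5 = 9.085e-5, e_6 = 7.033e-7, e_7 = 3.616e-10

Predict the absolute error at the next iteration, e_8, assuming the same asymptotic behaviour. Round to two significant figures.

First estimate the order: p ≈ ln(e_7/e_6) / ln(e_6/e_5) = ln(3.616e-10/7.033e-7)/ln(7.033e-7/9.085e-5) = ln(0.000514148)/ln(0.00774133) ≈ 1.5579.
Then e_8 ≈ e_7·(e_7/e_6)^p = 3.616e-10·(0.000514148)^1.5579 = 3.616e-10·7.51976e-06 ≈ 2.719e-15.

2.7e-15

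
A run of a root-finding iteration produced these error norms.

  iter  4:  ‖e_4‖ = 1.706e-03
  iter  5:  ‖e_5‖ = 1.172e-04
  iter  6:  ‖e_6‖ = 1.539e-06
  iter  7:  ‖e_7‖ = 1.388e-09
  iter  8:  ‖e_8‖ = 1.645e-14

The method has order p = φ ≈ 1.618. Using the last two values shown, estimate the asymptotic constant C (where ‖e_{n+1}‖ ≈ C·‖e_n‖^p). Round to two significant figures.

C ≈ ‖e_8‖ / ‖e_7‖^1.618
  = 1.645e-14 / (1.388e-09)^1.618
  = 1.645e-14 / 4.66e-15 ≈ 3.53

3.5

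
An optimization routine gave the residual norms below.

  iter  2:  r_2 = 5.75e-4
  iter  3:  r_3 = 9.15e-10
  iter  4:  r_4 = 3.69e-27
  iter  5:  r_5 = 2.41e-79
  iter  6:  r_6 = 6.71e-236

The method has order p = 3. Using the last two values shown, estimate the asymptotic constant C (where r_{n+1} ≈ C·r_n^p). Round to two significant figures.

4.8

C ≈ r_6 / r_5^3
  = 6.71e-236 / (2.41e-79)^3
  = 6.71e-236 / 1.39975e-236 ≈ 4.7937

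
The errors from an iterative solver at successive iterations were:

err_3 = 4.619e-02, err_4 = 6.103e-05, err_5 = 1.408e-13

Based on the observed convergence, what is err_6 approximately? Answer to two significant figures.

First estimate the order: p ≈ ln(err_5/err_4) / ln(err_4/err_3) = ln(1.408e-13/6.103e-05)/ln(6.103e-05/4.619e-02) = ln(2.30706e-09)/ln(0.00132128) ≈ 3.0000.
Then err_6 ≈ err_5·(err_5/err_4)^p = 1.408e-13·(2.30706e-09)^3.0000 = 1.408e-13·1.22794e-26 ≈ 1.729e-39.

1.7e-39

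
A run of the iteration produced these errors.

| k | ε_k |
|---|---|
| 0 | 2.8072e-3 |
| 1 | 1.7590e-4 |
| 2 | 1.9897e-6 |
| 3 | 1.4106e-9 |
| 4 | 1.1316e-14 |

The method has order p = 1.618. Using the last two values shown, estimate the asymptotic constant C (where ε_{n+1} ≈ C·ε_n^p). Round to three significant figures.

2.37

C ≈ ε_4 / ε_3^1.618
  = 1.1316e-14 / (1.4106e-9)^1.618
  = 1.1316e-14 / 4.78339e-15 ≈ 2.3657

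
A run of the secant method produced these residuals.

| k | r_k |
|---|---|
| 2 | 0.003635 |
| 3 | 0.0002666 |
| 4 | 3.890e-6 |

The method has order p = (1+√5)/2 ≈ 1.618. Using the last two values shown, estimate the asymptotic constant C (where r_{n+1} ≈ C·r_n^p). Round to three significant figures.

C ≈ r_4 / r_3^1.618
  = 3.890e-6 / (0.0002666)^1.618
  = 3.890e-6 / 1.64832e-06 ≈ 2.36

2.36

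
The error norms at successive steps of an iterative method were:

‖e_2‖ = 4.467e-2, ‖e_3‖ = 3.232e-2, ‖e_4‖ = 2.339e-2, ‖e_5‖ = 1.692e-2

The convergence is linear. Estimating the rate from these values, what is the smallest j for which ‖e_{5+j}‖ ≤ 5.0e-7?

33

Rate ρ ≈ ‖e_5‖/‖e_4‖ = 1.692e-2/2.339e-2 = 0.7234.
After j more steps, ‖e_{5+j}‖ ≈ 1.692e-2·ρ^j; need ρ^j ≤ 5.0e-7/1.692e-2 = 2.95508e-05.
j ≥ ln(2.95508e-05)/ln(0.7234) = -10.4294/-0.32379 = 32.210.
So 33 more iterations are needed.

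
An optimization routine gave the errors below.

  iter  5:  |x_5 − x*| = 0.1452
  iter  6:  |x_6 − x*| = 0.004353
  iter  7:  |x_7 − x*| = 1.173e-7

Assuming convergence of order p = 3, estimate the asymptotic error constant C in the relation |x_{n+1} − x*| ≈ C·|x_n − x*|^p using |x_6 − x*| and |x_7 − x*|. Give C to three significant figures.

1.42

C ≈ |x_7 − x*| / |x_6 − x*|^3
  = 1.173e-7 / (0.004353)^3
  = 1.173e-7 / 8.24833e-08 ≈ 1.4221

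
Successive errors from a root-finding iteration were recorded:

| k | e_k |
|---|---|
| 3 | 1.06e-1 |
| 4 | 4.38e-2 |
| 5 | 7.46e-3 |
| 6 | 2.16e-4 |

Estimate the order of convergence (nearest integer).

Consecutive ratios: e_6/e_5 = 2.16e-4/7.46e-3 = 0.0289544, e_5/e_4 = 7.46e-3/4.38e-2 = 0.17032.
p ≈ ln(0.0289544)/ln(0.17032) = -3.5420/-1.7701 ≈ 2.00.
So the convergence is quadratic (order 2).

2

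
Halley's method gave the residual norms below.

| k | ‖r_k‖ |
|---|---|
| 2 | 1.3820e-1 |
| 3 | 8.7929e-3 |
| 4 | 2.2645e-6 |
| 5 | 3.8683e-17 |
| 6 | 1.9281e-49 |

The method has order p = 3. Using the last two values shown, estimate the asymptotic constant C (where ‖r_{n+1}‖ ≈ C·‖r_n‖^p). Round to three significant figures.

3.33

C ≈ ‖r_6‖ / ‖r_5‖^3
  = 1.9281e-49 / (3.8683e-17)^3
  = 1.9281e-49 / 5.78843e-50 ≈ 3.331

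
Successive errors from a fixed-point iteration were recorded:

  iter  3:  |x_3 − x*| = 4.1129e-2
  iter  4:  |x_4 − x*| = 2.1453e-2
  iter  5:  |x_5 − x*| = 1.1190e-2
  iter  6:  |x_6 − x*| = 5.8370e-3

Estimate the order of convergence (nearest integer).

1

Consecutive ratios: |x_6 − x*|/|x_5 − x*| = 5.8370e-3/1.1190e-2 = 0.521626, |x_5 − x*|/|x_4 − x*| = 1.1190e-2/2.1453e-2 = 0.521605.
p ≈ ln(0.521626)/ln(0.521605) = -0.6508/-0.6508 ≈ 1.00.
So the convergence is linear (order 1).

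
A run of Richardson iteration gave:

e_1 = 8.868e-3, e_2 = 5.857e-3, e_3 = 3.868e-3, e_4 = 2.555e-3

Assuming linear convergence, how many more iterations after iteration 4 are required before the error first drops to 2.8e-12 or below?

50

Rate ρ ≈ e_4/e_3 = 2.555e-3/3.868e-3 = 0.6605.
After j more steps, e_{4+j} ≈ 2.555e-3·ρ^j; need ρ^j ≤ 2.8e-12/2.555e-3 = 1.09589e-09.
j ≥ ln(1.09589e-09)/ln(0.6605) = -20.6317/-0.41476 = 49.744.
So 50 more iterations are needed.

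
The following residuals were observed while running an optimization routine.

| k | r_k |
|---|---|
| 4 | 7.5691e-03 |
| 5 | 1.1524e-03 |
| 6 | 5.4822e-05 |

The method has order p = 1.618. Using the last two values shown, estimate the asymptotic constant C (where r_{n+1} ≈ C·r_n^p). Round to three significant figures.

3.11

C ≈ r_6 / r_5^1.618
  = 5.4822e-05 / (1.1524e-03)^1.618
  = 5.4822e-05 / 1.76065e-05 ≈ 3.1137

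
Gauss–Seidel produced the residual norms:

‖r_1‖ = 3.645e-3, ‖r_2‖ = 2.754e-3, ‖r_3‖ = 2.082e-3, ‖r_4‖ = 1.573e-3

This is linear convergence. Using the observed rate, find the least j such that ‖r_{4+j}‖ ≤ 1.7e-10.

58

Rate ρ ≈ ‖r_4‖/‖r_3‖ = 1.573e-3/2.082e-3 = 0.7555.
After j more steps, ‖r_{4+j}‖ ≈ 1.573e-3·ρ^j; need ρ^j ≤ 1.7e-10/1.573e-3 = 1.08074e-07.
j ≥ ln(1.08074e-07)/ln(0.7555) = -16.0404/-0.28038 = 57.210.
So 58 more iterations are needed.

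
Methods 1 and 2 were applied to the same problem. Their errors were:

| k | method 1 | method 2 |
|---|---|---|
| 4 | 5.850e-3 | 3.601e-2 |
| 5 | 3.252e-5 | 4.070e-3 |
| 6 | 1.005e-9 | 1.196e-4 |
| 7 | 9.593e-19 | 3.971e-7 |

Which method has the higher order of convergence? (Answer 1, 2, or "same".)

1

Method 1: p ≈ ln(9.593e-19/1.005e-9)/ln(1.005e-9/3.252e-5) ≈ 2.00.
Method 2: p ≈ ln(3.971e-7/1.196e-4)/ln(1.196e-4/4.070e-3) ≈ 1.62.
Method 1 has the higher order (≈2.0 vs ≈1.6).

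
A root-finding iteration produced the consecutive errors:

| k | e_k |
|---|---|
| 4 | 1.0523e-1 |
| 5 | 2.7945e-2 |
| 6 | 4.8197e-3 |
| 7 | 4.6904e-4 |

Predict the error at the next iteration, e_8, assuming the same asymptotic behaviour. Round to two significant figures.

First estimate the order: p ≈ ln(e_7/e_6) / ln(e_6/e_5) = ln(4.6904e-4/4.8197e-3)/ln(4.8197e-3/2.7945e-2) = ln(0.0973173)/ln(0.172471) ≈ 1.3256.
Then e_8 ≈ e_7·(e_7/e_6)^p = 4.6904e-4·(0.0973173)^1.3256 = 4.6904e-4·0.0455769 ≈ 2.138e-05.

2.1e-5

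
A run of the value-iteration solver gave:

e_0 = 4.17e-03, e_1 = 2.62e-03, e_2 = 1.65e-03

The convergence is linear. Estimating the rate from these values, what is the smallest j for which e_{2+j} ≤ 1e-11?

41

Rate ρ ≈ e_2/e_1 = 1.65e-03/2.62e-03 = 0.6298.
After j more steps, e_{2+j} ≈ 1.65e-03·ρ^j; need ρ^j ≤ 1e-11/1.65e-03 = 6.06061e-09.
j ≥ ln(6.06061e-09)/ln(0.6298) = -18.9215/-0.46235 = 40.925.
So 41 more iterations are needed.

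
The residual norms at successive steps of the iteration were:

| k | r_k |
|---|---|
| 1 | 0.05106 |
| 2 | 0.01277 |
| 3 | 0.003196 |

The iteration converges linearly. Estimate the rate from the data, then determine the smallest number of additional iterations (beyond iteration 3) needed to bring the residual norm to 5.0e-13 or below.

Rate ρ ≈ r_3/r_2 = 0.003196/0.01277 = 0.2503.
After j more steps, r_{3+j} ≈ 0.003196·ρ^j; need ρ^j ≤ 5.0e-13/0.003196 = 1.56446e-10.
j ≥ ln(1.56446e-10)/ln(0.2503) = -22.5783/-1.38510 = 16.301.
So 17 more iterations are needed.

17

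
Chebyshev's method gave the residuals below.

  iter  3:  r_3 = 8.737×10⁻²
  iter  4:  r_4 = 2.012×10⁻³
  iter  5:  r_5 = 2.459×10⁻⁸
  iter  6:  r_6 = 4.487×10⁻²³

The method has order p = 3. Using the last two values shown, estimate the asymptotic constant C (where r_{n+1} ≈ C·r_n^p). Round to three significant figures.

3.02

C ≈ r_6 / r_5^3
  = 4.487×10⁻²³ / (2.459×10⁻⁸)^3
  = 4.487×10⁻²³ / 1.48688e-23 ≈ 3.0177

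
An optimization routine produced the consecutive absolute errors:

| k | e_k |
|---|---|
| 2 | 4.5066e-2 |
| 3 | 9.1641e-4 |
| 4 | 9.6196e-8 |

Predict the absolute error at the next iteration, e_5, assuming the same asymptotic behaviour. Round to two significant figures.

First estimate the order: p ≈ ln(e_4/e_3) / ln(e_3/e_2) = ln(9.6196e-8/9.1641e-4)/ln(9.1641e-4/4.5066e-2) = ln(0.00010497)/ln(0.0203348) ≈ 2.3519.
Then e_5 ≈ e_4·(e_4/e_3)^p = 9.6196e-8·(0.00010497)^2.3519 = 9.6196e-8·4.38473e-10 ≈ 4.218e-17.

4.2e-17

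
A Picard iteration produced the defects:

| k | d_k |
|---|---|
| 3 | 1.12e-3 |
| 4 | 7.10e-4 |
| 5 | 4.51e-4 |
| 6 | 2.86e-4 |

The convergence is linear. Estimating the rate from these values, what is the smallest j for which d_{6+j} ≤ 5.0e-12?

40

Rate ρ ≈ d_6/d_5 = 2.86e-4/4.51e-4 = 0.6341.
After j more steps, d_{6+j} ≈ 2.86e-4·ρ^j; need ρ^j ≤ 5.0e-12/2.86e-4 = 1.74825e-08.
j ≥ ln(1.74825e-08)/ln(0.6341) = -17.8621/-0.45555 = 39.210.
So 40 more iterations are needed.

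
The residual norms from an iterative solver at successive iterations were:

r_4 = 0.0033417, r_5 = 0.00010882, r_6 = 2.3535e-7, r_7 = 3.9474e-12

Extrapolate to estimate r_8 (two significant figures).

First estimate the order: p ≈ ln(r_7/r_6) / ln(r_6/r_5) = ln(3.9474e-12/2.3535e-7)/ln(2.3535e-7/0.00010882) = ln(1.67725e-05)/ln(0.00216275) ≈ 1.7919.
Then r_8 ≈ r_7·(r_7/r_6)^p = 3.9474e-12·(1.67725e-05)^1.7919 = 3.9474e-12·2.77304e-09 ≈ 1.095e-20.

1.1e-20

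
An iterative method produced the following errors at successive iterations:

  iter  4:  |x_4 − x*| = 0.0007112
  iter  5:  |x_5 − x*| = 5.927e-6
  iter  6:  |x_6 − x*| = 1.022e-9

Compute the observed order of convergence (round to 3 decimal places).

p ≈ ln(|x_6 − x*|/|x_5 − x*|) / ln(|x_5 − x*|/|x_4 − x*|)
  = ln(1.022e-9/5.927e-6) / ln(5.927e-6/0.0007112)
  = ln(0.000172431) / ln(0.0083338)
  = -8.665513 / -4.787436 ≈ 1.810053

1.810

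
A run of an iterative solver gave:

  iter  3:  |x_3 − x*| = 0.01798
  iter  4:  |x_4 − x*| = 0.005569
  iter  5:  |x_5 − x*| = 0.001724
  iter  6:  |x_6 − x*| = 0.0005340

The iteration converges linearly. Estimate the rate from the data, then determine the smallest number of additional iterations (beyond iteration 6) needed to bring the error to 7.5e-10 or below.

Rate ρ ≈ |x_6 − x*|/|x_5 − x*| = 0.0005340/0.001724 = 0.3097.
After j more steps, |x_{6+j} − x*| ≈ 0.0005340·ρ^j; need ρ^j ≤ 7.5e-10/0.0005340 = 1.40449e-06.
j ≥ ln(1.40449e-06)/ln(0.3097) = -13.4758/-1.17215 = 11.497.
So 12 more iterations are needed.

12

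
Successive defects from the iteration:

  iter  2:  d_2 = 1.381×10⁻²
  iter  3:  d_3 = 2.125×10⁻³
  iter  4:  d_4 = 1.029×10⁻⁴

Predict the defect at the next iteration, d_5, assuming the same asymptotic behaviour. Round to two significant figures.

7.7e-7

First estimate the order: p ≈ ln(d_4/d_3) / ln(d_3/d_2) = ln(1.029×10⁻⁴/2.125×10⁻³)/ln(2.125×10⁻³/1.381×10⁻²) = ln(0.0484235)/ln(0.153874) ≈ 1.6177.
Then d_5 ≈ d_4·(d_4/d_3)^p = 1.029×10⁻⁴·(0.0484235)^1.6177 = 1.029×10⁻⁴·0.00746132 ≈ 7.678e-07.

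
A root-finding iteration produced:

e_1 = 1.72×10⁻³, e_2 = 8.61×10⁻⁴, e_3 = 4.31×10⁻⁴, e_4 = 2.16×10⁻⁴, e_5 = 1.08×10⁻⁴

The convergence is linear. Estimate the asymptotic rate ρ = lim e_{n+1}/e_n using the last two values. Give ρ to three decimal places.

0.500

ρ ≈ e_5/e_4 = 1.08×10⁻⁴/2.16×10⁻⁴ = 0.50000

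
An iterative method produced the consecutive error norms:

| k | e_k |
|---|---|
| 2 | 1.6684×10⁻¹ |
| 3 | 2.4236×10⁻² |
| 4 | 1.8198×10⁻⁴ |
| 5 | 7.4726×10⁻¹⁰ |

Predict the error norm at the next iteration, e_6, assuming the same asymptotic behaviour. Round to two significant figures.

First estimate the order: p ≈ ln(e_5/e_4) / ln(e_4/e_3) = ln(7.4726×10⁻¹⁰/1.8198×10⁻⁴)/ln(1.8198×10⁻⁴/2.4236×10⁻²) = ln(4.10628e-06)/ln(0.00750866) ≈ 2.5355.
Then e_6 ≈ e_5·(e_5/e_4)^p = 7.4726×10⁻¹⁰·(4.10628e-06)^2.5355 = 7.4726×10⁻¹⁰·2.19988e-14 ≈ 1.644e-23.

1.6e-23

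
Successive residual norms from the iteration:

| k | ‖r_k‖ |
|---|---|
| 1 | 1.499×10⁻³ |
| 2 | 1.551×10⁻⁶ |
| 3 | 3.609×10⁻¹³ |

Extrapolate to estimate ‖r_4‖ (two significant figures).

6.6e-28

First estimate the order: p ≈ ln(‖r_3‖/‖r_2‖) / ln(‖r_2‖/‖r_1‖) = ln(3.609×10⁻¹³/1.551×10⁻⁶)/ln(1.551×10⁻⁶/1.499×10⁻³) = ln(2.32689e-07)/ln(0.00103469) ≈ 2.2220.
Then ‖r_4‖ ≈ ‖r_3‖·(‖r_3‖/‖r_2‖)^p = 3.609×10⁻¹³·(2.32689e-07)^2.2220 = 3.609×10⁻¹³·1.82379e-15 ≈ 6.582e-28.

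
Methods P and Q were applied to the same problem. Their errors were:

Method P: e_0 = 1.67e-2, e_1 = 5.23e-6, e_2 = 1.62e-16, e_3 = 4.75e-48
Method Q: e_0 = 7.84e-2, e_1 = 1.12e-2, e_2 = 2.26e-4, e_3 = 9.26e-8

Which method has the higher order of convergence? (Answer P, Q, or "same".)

Method P: p ≈ ln(4.75e-48/1.62e-16)/ln(1.62e-16/5.23e-6) ≈ 3.00.
Method Q: p ≈ ln(9.26e-8/2.26e-4)/ln(2.26e-4/1.12e-2) ≈ 2.00.
Method P has the higher order (≈3.0 vs ≈2.0).

P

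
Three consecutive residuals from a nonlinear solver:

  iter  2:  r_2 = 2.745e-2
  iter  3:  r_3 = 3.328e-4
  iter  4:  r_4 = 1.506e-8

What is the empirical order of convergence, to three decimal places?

p ≈ ln(r_4/r_3) / ln(r_3/r_2)
  = ln(1.506e-8/3.328e-4) / ln(3.328e-4/2.745e-2)
  = ln(4.52524e-05) / ln(0.0121239)
  = -10.003255 / -4.412577 ≈ 2.266987

2.267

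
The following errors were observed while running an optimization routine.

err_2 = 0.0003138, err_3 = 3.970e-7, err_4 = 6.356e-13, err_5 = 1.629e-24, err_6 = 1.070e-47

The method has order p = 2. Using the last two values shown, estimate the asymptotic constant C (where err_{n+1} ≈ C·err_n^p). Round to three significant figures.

C ≈ err_6 / err_5^2
  = 1.070e-47 / (1.629e-24)^2
  = 1.070e-47 / 2.65364e-48 ≈ 4.0322

4.03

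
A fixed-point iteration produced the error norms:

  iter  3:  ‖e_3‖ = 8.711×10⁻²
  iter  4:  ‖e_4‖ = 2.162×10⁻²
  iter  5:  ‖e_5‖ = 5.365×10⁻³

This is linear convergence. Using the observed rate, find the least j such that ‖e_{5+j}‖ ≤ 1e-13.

18

Rate ρ ≈ ‖e_5‖/‖e_4‖ = 5.365×10⁻³/2.162×10⁻² = 0.2481.
After j more steps, ‖e_{5+j}‖ ≈ 5.365×10⁻³·ρ^j; need ρ^j ≤ 1e-13/5.365×10⁻³ = 1.86393e-11.
j ≥ ln(1.86393e-11)/ln(0.2481) = -24.7057/-1.39392 = 17.724.
So 18 more iterations are needed.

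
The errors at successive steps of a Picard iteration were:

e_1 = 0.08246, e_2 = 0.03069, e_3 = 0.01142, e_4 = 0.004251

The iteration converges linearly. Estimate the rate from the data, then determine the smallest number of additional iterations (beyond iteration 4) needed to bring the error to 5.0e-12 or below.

21

Rate ρ ≈ e_4/e_3 = 0.004251/0.01142 = 0.3722.
After j more steps, e_{4+j} ≈ 0.004251·ρ^j; need ρ^j ≤ 5.0e-12/0.004251 = 1.17619e-09.
j ≥ ln(1.17619e-09)/ln(0.3722) = -20.5610/-0.98832 = 20.804.
So 21 more iterations are needed.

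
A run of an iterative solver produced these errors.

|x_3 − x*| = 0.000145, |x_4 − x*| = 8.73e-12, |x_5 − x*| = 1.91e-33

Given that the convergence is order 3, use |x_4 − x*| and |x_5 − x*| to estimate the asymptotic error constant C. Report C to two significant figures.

2.9

C ≈ |x_5 − x*| / |x_4 − x*|^3
  = 1.91e-33 / (8.73e-12)^3
  = 1.91e-33 / 6.65339e-34 ≈ 2.8707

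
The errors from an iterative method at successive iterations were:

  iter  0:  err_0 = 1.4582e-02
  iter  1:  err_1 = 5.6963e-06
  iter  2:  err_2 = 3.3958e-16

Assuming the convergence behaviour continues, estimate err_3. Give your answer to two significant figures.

First estimate the order: p ≈ ln(err_2/err_1) / ln(err_1/err_0) = ln(3.3958e-16/5.6963e-06)/ln(5.6963e-06/1.4582e-02) = ln(5.96141e-11)/ln(0.000390639) ≈ 3.0000.
Then err_3 ≈ err_2·(err_2/err_1)^p = 3.3958e-16·(5.96141e-11)^3.0000 = 3.3958e-16·2.11859e-31 ≈ 7.194e-47.

7.2e-47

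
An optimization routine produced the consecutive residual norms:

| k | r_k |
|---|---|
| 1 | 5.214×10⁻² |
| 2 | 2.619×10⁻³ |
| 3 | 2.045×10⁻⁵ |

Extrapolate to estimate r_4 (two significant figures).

7.8e-9

First estimate the order: p ≈ ln(r_3/r_2) / ln(r_2/r_1) = ln(2.045×10⁻⁵/2.619×10⁻³)/ln(2.619×10⁻³/5.214×10⁻²) = ln(0.00780832)/ln(0.0502301) ≈ 1.6223.
Then r_4 ≈ r_3·(r_3/r_2)^p = 2.045×10⁻⁵·(0.00780832)^1.6223 = 2.045×10⁻⁵·0.00038115 ≈ 7.795e-09.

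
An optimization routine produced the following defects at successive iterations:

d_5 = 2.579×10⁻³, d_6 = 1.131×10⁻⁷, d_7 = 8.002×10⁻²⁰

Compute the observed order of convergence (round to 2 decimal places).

2.79

p ≈ ln(d_7/d_6) / ln(d_6/d_5)
  = ln(8.002×10⁻²⁰/1.131×10⁻⁷) / ln(1.131×10⁻⁷/2.579×10⁻³)
  = ln(7.07515e-13) / ln(4.38542e-05)
  = -27.97702 / -10.03464 ≈ 2.78804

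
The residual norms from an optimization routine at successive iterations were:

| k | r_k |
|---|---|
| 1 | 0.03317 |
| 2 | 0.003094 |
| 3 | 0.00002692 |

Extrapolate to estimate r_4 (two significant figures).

2.0e-9

First estimate the order: p ≈ ln(r_3/r_2) / ln(r_2/r_1) = ln(0.00002692/0.003094)/ln(0.003094/0.03317) = ln(0.00870071)/ln(0.0932771) ≈ 2.0000.
Then r_4 ≈ r_3·(r_3/r_2)^p = 0.00002692·(0.00870071)^2.0000 = 0.00002692·7.57024e-05 ≈ 2.038e-09.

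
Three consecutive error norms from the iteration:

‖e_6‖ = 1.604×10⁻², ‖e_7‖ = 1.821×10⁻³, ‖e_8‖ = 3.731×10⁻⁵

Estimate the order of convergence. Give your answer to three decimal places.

1.787

p ≈ ln(‖e_8‖/‖e_7‖) / ln(‖e_7‖/‖e_6‖)
  = ln(3.731×10⁻⁵/1.821×10⁻³) / ln(1.821×10⁻³/1.604×10⁻²)
  = ln(0.0204887) / ln(0.113529)
  = -3.887882 / -2.175697 ≈ 1.786959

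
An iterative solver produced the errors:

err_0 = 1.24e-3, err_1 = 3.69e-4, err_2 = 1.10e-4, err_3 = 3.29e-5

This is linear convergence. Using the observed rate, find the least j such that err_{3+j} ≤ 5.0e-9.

8

Rate ρ ≈ err_3/err_2 = 3.29e-5/1.10e-4 = 0.2991.
After j more steps, err_{3+j} ≈ 3.29e-5·ρ^j; need ρ^j ≤ 5.0e-9/3.29e-5 = 0.000151976.
j ≥ ln(0.000151976)/ln(0.2991) = -8.7918/-1.20698 = 7.284.
So 8 more iterations are needed.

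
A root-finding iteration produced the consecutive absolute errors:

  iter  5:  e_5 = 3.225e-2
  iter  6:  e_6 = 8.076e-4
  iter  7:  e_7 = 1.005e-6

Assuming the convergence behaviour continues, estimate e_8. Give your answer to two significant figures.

5.4e-12

First estimate the order: p ≈ ln(e_7/e_6) / ln(e_6/e_5) = ln(1.005e-6/8.076e-4)/ln(8.076e-4/3.225e-2) = ln(0.00124443)/ln(0.0250419) ≈ 1.8141.
Then e_8 ≈ e_7·(e_7/e_6)^p = 1.005e-6·(0.00124443)^1.8141 = 1.005e-6·5.37014e-06 ≈ 5.397e-12.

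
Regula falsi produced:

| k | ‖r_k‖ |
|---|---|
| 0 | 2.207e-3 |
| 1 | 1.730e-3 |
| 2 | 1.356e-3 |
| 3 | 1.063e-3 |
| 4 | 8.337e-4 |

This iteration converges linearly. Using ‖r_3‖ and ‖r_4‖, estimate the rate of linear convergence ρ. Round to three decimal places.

0.784

ρ ≈ ‖r_4‖/‖r_3‖ = 8.337e-4/1.063e-3 = 0.78429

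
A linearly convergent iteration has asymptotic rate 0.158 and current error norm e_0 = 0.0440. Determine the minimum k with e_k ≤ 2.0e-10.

After k steps, e_k ≈ 0.0440·0.158^k.
Need 0.158^k ≤ 2.0e-10/0.0440 = 4.54545e-09.
k ≥ ln(4.54545e-09)/ln(0.158) = -19.2091/-1.84516 = 10.411.
Smallest integer k = 11.

11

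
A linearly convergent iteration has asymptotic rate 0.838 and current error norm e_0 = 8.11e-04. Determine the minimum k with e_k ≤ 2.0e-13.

126

After k steps, e_k ≈ 8.11e-04·0.838^k.
Need 0.838^k ≤ 2.0e-13/8.11e-04 = 2.46609e-10.
k ≥ ln(2.46609e-10)/ln(0.838) = -22.1232/-0.17674 = 125.174.
Smallest integer k = 126.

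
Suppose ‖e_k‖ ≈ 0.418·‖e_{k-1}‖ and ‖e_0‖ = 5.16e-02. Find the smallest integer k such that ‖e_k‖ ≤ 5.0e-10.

After k steps, ‖e_k‖ ≈ 5.16e-02·0.418^k.
Need 0.418^k ≤ 5.0e-10/5.16e-02 = 9.68992e-09.
k ≥ ln(9.68992e-09)/ln(0.418) = -18.4522/-0.87227 = 21.154.
Smallest integer k = 22.

22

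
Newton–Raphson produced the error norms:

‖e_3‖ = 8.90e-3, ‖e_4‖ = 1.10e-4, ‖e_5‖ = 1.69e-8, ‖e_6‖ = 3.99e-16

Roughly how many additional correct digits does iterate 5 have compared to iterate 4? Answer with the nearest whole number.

Digits gained ≈ log₁₀(‖e_4‖/‖e_5‖) = log₁₀(1.10e-4/1.69e-8) = log₁₀(6508.88) ≈ 3.814.

4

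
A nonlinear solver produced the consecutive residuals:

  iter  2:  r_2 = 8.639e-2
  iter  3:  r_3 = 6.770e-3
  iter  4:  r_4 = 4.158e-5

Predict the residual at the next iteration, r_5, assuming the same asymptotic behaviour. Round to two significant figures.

First estimate the order: p ≈ ln(r_4/r_3) / ln(r_3/r_2) = ln(4.158e-5/6.770e-3)/ln(6.770e-3/8.639e-2) = ln(0.0061418)/ln(0.0783656) ≈ 2.0000.
Then r_5 ≈ r_4·(r_4/r_3)^p = 4.158e-5·(0.0061418)^2.0000 = 4.158e-5·3.77217e-05 ≈ 1.568e-09.

1.6e-9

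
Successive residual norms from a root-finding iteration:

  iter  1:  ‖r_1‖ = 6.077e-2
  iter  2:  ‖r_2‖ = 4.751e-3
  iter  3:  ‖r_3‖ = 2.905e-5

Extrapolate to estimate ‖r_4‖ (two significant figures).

First estimate the order: p ≈ ln(‖r_3‖/‖r_2‖) / ln(‖r_2‖/‖r_1‖) = ln(2.905e-5/4.751e-3)/ln(4.751e-3/6.077e-2) = ln(0.0061145)/ln(0.07818) ≈ 1.9998.
Then ‖r_4‖ ≈ ‖r_3‖·(‖r_3‖/‖r_2‖)^p = 2.905e-5·(0.0061145)^1.9998 = 2.905e-5·3.74252e-05 ≈ 1.087e-09.

1.1e-9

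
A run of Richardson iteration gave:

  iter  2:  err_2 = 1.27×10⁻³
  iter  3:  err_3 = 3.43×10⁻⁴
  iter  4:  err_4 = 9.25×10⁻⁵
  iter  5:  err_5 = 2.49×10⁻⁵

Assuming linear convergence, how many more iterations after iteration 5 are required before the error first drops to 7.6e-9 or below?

7

Rate ρ ≈ err_5/err_4 = 2.49×10⁻⁵/9.25×10⁻⁵ = 0.2692.
After j more steps, err_{5+j} ≈ 2.49×10⁻⁵·ρ^j; need ρ^j ≤ 7.6e-9/2.49×10⁻⁵ = 0.000305221.
j ≥ ln(0.000305221)/ln(0.2692) = -8.0945/-1.31230 = 6.168.
So 7 more iterations are needed.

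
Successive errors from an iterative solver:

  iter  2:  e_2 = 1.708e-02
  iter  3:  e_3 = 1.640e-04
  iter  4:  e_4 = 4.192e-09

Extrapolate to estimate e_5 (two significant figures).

1.5e-19

First estimate the order: p ≈ ln(e_4/e_3) / ln(e_3/e_2) = ln(4.192e-09/1.640e-04)/ln(1.640e-04/1.708e-02) = ln(2.5561e-05)/ln(0.00960187) ≈ 2.2761.
Then e_5 ≈ e_4·(e_4/e_3)^p = 4.192e-09·(2.5561e-05)^2.2761 = 4.192e-09·3.52523e-11 ≈ 1.478e-19.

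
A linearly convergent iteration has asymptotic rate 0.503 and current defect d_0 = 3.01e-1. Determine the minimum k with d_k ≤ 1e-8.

26

After k steps, d_k ≈ 3.01e-1·0.503^k.
Need 0.503^k ≤ 1e-8/3.01e-1 = 3.32226e-08.
k ≥ ln(3.32226e-08)/ln(0.503) = -17.2200/-0.68717 = 25.059.
Smallest integer k = 26.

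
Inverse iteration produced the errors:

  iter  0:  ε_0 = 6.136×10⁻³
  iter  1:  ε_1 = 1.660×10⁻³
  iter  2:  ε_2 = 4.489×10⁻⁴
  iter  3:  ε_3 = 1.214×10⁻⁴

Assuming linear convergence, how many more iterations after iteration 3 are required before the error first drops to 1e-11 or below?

Rate ρ ≈ ε_3/ε_2 = 1.214×10⁻⁴/4.489×10⁻⁴ = 0.2704.
After j more steps, ε_{3+j} ≈ 1.214×10⁻⁴·ρ^j; need ρ^j ≤ 1e-11/1.214×10⁻⁴ = 8.23723e-08.
j ≥ ln(8.23723e-08)/ln(0.2704) = -16.3120/-1.30785 = 12.472.
So 13 more iterations are needed.

13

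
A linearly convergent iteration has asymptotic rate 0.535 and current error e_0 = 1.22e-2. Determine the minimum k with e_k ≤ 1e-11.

34

After k steps, e_k ≈ 1.22e-2·0.535^k.
Need 0.535^k ≤ 1e-11/1.22e-2 = 8.19672e-10.
k ≥ ln(8.19672e-10)/ln(0.535) = -20.9221/-0.62549 = 33.449.
Smallest integer k = 34.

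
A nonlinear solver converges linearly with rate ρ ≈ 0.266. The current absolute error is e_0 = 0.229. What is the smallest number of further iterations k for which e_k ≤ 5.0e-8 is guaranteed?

12

After k steps, e_k ≈ 0.229·0.266^k.
Need 0.266^k ≤ 5.0e-8/0.229 = 2.18341e-07.
k ≥ ln(2.18341e-07)/ln(0.266) = -15.3372/-1.32426 = 11.582.
Smallest integer k = 12.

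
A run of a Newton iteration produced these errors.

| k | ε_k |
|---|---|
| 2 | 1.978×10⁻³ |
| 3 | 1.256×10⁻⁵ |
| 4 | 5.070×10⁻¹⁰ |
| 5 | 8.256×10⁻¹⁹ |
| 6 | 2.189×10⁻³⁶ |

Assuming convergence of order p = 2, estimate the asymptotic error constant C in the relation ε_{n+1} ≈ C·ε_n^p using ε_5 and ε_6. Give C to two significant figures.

C ≈ ε_6 / ε_5^2
  = 2.189×10⁻³⁶ / (8.256×10⁻¹⁹)^2
  = 2.189×10⁻³⁶ / 6.81615e-37 ≈ 3.2115

3.2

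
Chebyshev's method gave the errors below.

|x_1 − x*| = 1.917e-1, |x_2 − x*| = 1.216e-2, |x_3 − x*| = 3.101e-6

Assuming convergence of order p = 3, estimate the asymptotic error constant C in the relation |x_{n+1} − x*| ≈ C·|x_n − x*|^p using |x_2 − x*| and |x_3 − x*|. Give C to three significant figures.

C ≈ |x_3 − x*| / |x_2 − x*|^3
  = 3.101e-6 / (1.216e-2)^3
  = 3.101e-6 / 1.79805e-06 ≈ 1.7247

1.72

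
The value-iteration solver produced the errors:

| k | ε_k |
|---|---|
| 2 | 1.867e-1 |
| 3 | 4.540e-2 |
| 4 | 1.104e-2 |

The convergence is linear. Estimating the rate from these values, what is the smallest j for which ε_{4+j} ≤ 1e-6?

7

Rate ρ ≈ ε_4/ε_3 = 1.104e-2/4.540e-2 = 0.2432.
After j more steps, ε_{4+j} ≈ 1.104e-2·ρ^j; need ρ^j ≤ 1e-6/1.104e-2 = 9.05797e-05.
j ≥ ln(9.05797e-05)/ln(0.2432) = -9.3093/-1.41387 = 6.584.
So 7 more iterations are needed.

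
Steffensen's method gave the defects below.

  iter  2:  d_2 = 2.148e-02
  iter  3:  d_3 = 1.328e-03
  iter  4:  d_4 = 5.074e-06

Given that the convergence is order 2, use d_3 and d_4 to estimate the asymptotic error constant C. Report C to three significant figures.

C ≈ d_4 / d_3^2
  = 5.074e-06 / (1.328e-03)^2
  = 5.074e-06 / 1.76358e-06 ≈ 2.8771

2.88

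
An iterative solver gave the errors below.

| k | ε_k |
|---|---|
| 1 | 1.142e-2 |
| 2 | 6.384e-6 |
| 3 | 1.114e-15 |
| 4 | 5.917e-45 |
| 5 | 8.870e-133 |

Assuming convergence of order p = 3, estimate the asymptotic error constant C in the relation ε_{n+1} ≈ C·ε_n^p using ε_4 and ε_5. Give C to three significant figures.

C ≈ ε_5 / ε_4^3
  = 8.870e-133 / (5.917e-45)^3
  = 8.870e-133 / 2.07159e-133 ≈ 4.2817

4.28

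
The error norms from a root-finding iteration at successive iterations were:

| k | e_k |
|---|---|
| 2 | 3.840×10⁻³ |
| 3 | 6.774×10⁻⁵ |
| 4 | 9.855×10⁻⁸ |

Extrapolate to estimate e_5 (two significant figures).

First estimate the order: p ≈ ln(e_4/e_3) / ln(e_3/e_2) = ln(9.855×10⁻⁸/6.774×10⁻⁵)/ln(6.774×10⁻⁵/3.840×10⁻³) = ln(0.00145483)/ln(0.0176406) ≈ 1.6180.
Then e_5 ≈ e_4·(e_4/e_3)^p = 9.855×10⁻⁸·(0.00145483)^1.6180 = 9.855×10⁻⁸·2.56703e-05 ≈ 2.53e-12.

2.5e-12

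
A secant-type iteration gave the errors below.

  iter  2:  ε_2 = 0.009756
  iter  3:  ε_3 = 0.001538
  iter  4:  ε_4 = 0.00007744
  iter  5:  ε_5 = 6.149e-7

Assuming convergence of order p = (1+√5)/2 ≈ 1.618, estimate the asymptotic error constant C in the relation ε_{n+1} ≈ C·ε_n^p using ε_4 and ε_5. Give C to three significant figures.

C ≈ ε_5 / ε_4^1.618
  = 6.149e-7 / (0.00007744)^1.618
  = 6.149e-7 / 2.23021e-07 ≈ 2.7571

2.76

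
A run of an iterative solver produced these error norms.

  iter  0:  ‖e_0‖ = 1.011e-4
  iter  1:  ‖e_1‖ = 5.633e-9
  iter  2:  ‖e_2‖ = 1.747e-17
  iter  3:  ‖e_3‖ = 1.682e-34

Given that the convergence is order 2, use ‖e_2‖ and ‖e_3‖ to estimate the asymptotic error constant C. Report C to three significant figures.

0.551

C ≈ ‖e_3‖ / ‖e_2‖^2
  = 1.682e-34 / (1.747e-17)^2
  = 1.682e-34 / 3.05201e-34 ≈ 0.55111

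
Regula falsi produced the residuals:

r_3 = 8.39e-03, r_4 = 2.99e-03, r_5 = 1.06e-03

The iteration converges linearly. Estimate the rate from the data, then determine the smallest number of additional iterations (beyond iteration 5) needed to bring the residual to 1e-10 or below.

Rate ρ ≈ r_5/r_4 = 1.06e-03/2.99e-03 = 0.3545.
After j more steps, r_{5+j} ≈ 1.06e-03·ρ^j; need ρ^j ≤ 1e-10/1.06e-03 = 9.43396e-08.
j ≥ ln(9.43396e-08)/ln(0.3545) = -16.1764/-1.03705 = 15.598.
So 16 more iterations are needed.

16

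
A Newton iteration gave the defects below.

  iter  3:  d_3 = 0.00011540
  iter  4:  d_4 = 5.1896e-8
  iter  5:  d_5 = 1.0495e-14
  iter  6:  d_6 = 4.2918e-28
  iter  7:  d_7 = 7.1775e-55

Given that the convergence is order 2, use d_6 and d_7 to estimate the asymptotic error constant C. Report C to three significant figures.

C ≈ d_7 / d_6^2
  = 7.1775e-55 / (4.2918e-28)^2
  = 7.1775e-55 / 1.84195e-55 ≈ 3.8967

3.90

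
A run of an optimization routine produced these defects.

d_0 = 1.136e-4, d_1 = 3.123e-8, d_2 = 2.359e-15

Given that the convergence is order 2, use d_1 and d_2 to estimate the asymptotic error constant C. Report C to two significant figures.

C ≈ d_2 / d_1^2
  = 2.359e-15 / (3.123e-8)^2
  = 2.359e-15 / 9.75313e-16 ≈ 2.4187

2.4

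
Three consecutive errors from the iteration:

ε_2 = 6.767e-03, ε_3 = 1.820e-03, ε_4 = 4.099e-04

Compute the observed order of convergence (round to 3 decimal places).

p ≈ ln(ε_4/ε_3) / ln(ε_3/ε_2)
  = ln(4.099e-04/1.820e-03) / ln(1.820e-03/6.767e-03)
  = ln(0.22522) / ln(0.268952)
  = -1.490678 / -1.313222 ≈ 1.135130

1.135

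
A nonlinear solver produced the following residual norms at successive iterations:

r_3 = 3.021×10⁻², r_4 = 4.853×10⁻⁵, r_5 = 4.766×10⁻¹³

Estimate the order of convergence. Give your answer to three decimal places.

p ≈ ln(r_5/r_4) / ln(r_4/r_3)
  = ln(4.766×10⁻¹³/4.853×10⁻⁵) / ln(4.853×10⁻⁵/3.021×10⁻²)
  = ln(9.82073e-09) / ln(0.00160642)
  = -18.438770 / -6.433747 ≈ 2.865946

2.866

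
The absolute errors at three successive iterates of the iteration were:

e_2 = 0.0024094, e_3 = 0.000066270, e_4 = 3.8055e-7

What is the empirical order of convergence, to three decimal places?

p ≈ ln(e_4/e_3) / ln(e_3/e_2)
  = ln(3.8055e-7/0.000066270) / ln(0.000066270/0.0024094)
  = ln(0.00574242) / ln(0.0275048)
  = -5.159875 / -3.593395 ≈ 1.435933

1.436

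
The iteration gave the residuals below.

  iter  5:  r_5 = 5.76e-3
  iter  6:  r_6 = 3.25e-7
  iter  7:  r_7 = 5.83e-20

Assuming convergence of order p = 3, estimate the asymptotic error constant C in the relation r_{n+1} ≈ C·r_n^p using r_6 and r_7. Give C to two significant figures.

C ≈ r_7 / r_6^3
  = 5.83e-20 / (3.25e-7)^3
  = 5.83e-20 / 3.43281e-20 ≈ 1.6983

1.7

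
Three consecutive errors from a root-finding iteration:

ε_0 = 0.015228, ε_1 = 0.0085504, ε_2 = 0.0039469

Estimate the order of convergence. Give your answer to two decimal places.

1.34

p ≈ ln(ε_2/ε_1) / ln(ε_1/ε_0)
  = ln(0.0039469/0.0085504) / ln(0.0085504/0.015228)
  = ln(0.461604) / ln(0.561492)
  = -0.77305 / -0.57716 ≈ 1.33940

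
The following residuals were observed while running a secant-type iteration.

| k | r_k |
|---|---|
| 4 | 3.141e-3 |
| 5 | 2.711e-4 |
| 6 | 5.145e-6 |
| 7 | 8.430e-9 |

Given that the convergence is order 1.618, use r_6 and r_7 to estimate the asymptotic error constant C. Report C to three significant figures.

3.04

C ≈ r_7 / r_6^1.618
  = 8.430e-9 / (5.145e-6)^1.618
  = 8.430e-9 / 2.77346e-09 ≈ 3.0395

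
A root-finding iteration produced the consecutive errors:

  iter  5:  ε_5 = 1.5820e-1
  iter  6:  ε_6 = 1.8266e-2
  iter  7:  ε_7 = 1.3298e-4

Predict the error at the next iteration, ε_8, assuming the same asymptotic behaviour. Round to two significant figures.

First estimate the order: p ≈ ln(ε_7/ε_6) / ln(ε_6/ε_5) = ln(1.3298e-4/1.8266e-2)/ln(1.8266e-2/1.5820e-1) = ln(0.00728019)/ln(0.115461) ≈ 2.2802.
Then ε_8 ≈ ε_7·(ε_7/ε_6)^p = 1.3298e-4·(0.00728019)^2.2802 = 1.3298e-4·1.33431e-05 ≈ 1.774e-09.

1.8e-9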